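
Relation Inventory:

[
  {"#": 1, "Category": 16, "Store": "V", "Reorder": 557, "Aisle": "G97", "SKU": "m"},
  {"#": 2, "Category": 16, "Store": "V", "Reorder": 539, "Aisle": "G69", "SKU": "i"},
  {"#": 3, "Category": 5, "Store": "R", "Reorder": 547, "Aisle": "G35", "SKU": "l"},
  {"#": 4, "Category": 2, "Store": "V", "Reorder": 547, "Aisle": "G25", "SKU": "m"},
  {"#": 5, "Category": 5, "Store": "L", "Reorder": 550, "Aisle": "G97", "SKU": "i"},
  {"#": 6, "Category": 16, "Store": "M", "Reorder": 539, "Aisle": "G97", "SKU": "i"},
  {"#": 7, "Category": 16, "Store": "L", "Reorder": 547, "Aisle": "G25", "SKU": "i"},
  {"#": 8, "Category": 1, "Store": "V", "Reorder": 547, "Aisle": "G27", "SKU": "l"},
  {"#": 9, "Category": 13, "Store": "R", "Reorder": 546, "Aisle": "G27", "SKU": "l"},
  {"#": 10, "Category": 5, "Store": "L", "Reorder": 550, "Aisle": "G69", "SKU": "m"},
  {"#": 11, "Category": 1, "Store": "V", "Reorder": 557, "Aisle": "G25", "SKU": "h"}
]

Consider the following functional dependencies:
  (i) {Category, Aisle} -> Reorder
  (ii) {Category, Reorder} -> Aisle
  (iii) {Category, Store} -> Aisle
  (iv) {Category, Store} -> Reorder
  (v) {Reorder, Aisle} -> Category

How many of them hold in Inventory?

0

(i) {Category, Aisle} -> Reorder: (Category=16, Aisle=G97): rows 1, 6 → Reorder takes values {557, 539} — violation — fails.
(ii) {Category, Reorder} -> Aisle: (Category=16, Reorder=539): rows 2, 6 → Aisle takes values {G69, G97} — violation; (Category=5, Reorder=550): rows 5, 10 → Aisle takes values {G97, G69} — violation — fails.
(iii) {Category, Store} -> Aisle: (Category=16, Store=V): rows 1, 2 → Aisle takes values {G97, G69} — violation; (Category=5, Store=L): rows 5, 10 → Aisle takes values {G97, G69} — violation; (Category=1, Store=V): rows 8, 11 → Aisle takes values {G27, G25} — violation — fails.
(iv) {Category, Store} -> Reorder: (Category=16, Store=V): rows 1, 2 → Reorder takes values {557, 539} — violation; (Category=1, Store=V): rows 8, 11 → Reorder takes values {547, 557} — violation — fails.
(v) {Reorder, Aisle} -> Category: (Reorder=547, Aisle=G25): rows 4, 7 → Category takes values {2, 16} — violation — fails.
None of the 5 dependencies hold.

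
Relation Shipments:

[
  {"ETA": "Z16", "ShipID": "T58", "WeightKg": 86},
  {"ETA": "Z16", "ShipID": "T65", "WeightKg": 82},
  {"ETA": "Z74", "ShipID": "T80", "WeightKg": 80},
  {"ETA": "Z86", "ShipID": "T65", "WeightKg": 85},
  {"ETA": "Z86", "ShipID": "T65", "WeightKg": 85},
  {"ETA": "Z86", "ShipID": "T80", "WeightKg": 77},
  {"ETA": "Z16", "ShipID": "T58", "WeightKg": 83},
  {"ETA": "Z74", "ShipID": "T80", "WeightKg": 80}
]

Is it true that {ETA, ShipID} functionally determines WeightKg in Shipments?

(ETA=Z16, ShipID=T58): 2 rows → WeightKg takes values {86, 83} — violation
(ETA=Z16, ShipID=T65): 1 row → WeightKg = 82 ✓
(ETA=Z74, ShipID=T80): 2 rows → WeightKg = 80, 80 ✓
(ETA=Z86, ShipID=T65): 2 rows → WeightKg = 85, 85 ✓
(ETA=Z86, ShipID=T80): 1 row → WeightKg = 77 ✓
Two rows agree on {ETA, ShipID} but differ on WeightKg, so {ETA, ShipID} → WeightKg does not hold.

No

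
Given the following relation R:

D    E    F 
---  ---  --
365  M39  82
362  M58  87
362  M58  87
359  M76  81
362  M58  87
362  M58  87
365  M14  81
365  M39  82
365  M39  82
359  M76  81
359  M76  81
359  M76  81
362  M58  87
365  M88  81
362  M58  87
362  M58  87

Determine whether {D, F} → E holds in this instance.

(D=365, F=82): 3 rows → E = M39, M39, M39 ✓
(D=362, F=87): 7 rows → E = M58, M58, M58, M58, M58, M58, M58 ✓
(D=359, F=81): 4 rows → E = M76, M76, M76, M76 ✓
(D=365, F=81): 2 rows → E takes values {M14, M88} — violation
Two rows agree on {D, F} but differ on E, so {D, F} → E does not hold.

No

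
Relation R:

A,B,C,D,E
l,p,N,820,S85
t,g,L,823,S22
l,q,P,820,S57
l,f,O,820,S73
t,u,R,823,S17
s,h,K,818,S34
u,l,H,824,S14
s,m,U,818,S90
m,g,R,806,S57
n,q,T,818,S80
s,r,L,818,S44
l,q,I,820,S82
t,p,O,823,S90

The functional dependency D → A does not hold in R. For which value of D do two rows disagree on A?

D=820: 4 rows → A = l, l, l, l ✓
D=823: 3 rows → A = t, t, t ✓
D=818: 4 rows → A takes values {s, n} — violation
D=824: 1 row → A = u ✓
D=806: 1 row → A = m ✓
The only D value with inconsistent A is D=818.

818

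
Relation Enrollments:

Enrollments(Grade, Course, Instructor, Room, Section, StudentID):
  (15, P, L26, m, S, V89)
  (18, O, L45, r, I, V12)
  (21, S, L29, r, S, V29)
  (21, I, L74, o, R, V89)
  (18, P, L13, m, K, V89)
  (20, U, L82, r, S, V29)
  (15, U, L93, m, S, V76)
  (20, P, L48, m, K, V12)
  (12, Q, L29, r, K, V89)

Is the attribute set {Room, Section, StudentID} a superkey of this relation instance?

No

Two distinct rows share (Room=r, Section=S, StudentID=V29), so {Room, Section, StudentID} does not determine every attribute — not a superkey.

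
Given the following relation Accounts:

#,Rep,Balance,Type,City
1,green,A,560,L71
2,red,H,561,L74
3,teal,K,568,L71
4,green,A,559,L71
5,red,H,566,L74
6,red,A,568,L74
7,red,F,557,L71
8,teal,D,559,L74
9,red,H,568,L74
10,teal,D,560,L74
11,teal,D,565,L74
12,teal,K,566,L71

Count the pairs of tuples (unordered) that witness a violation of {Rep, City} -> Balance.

(Rep=green, City=L71): all 2 rows agree on Balance — 0 pairs.
(Rep=red, City=L74): violating pairs (2,6), (5,6), (6,9) — 3 pairs.
(Rep=teal, City=L71): all 2 rows agree on Balance — 0 pairs.
(Rep=teal, City=L74): all 3 rows agree on Balance — 0 pairs.

3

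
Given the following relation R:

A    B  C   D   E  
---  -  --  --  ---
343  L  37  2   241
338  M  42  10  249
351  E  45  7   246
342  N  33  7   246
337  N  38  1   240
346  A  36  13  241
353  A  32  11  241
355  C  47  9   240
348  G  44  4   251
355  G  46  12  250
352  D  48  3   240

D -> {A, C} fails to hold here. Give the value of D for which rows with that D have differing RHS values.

D=2: 1 row → {A,C} = (343, 37) ✓
D=10: 1 row → {A,C} = (338, 42) ✓
D=7: 2 rows → {A,C} takes values {(351, 45), (342, 33)} — violation
D=1: 1 row → {A,C} = (337, 38) ✓
D=13: 1 row → {A,C} = (346, 36) ✓
D=11: 1 row → {A,C} = (353, 32) ✓
D=9: 1 row → {A,C} = (355, 47) ✓
D=4: 1 row → {A,C} = (348, 44) ✓
D=12: 1 row → {A,C} = (355, 46) ✓
D=3: 1 row → {A,C} = (352, 48) ✓
The only D value with inconsistent RHS is D=7.

7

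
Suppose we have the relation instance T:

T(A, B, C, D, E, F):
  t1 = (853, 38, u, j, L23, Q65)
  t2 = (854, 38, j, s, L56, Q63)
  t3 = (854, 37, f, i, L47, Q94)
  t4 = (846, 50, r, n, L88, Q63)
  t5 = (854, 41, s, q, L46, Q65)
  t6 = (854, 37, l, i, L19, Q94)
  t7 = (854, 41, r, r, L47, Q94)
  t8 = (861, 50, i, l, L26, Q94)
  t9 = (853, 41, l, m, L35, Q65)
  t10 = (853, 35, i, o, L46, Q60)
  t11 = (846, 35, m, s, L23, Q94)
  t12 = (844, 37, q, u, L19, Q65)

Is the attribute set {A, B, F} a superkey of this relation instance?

No

Rows 3 and 6 have the same {A, B, F} value (A=854, B=37, F=Q94) but are distinct tuples, so {A, B, F} does not determine every attribute — not a superkey.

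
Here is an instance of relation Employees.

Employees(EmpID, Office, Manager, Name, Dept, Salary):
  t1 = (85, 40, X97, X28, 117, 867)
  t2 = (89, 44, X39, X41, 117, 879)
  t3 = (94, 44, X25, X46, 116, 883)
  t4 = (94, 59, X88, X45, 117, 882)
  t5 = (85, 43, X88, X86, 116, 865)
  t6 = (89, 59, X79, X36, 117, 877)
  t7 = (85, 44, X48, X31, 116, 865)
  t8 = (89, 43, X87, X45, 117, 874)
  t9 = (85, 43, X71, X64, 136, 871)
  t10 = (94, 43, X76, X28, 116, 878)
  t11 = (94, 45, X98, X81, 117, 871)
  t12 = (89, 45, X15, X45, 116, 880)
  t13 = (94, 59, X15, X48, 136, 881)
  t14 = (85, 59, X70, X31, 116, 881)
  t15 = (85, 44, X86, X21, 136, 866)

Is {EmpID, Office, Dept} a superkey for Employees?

All 15 rows have distinct {EmpID, Office, Dept} values, so {EmpID, Office, Dept} → (all attributes) holds and {EmpID, Office, Dept} is a superkey.

Yes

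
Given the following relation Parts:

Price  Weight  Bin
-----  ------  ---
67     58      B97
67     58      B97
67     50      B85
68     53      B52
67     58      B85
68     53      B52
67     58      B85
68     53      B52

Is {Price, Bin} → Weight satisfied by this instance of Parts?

(Price=67, Bin=B97): 2 rows → Weight = 58, 58 ✓
(Price=67, Bin=B85): 3 rows → Weight takes values {50, 58} — violation
(Price=68, Bin=B52): 3 rows → Weight = 53, 53, 53 ✓
Two rows agree on {Price, Bin} but differ on Weight, so {Price, Bin} → Weight does not hold.

No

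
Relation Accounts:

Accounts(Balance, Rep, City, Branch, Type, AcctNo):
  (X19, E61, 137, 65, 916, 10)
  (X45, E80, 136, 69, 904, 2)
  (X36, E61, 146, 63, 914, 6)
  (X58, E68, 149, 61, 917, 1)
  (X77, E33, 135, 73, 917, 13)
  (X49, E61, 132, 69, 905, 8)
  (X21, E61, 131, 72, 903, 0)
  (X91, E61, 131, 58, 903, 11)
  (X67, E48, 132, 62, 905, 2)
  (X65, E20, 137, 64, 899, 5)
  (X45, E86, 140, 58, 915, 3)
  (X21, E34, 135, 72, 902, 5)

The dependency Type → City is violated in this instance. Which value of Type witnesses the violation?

917

Type=916: 1 row → City = 137 ✓
Type=904: 1 row → City = 136 ✓
Type=914: 1 row → City = 146 ✓
Type=917: 2 rows → City takes values {149, 135} — violation
Type=905: 2 rows → City = 132, 132 ✓
Type=903: 2 rows → City = 131, 131 ✓
Type=899: 1 row → City = 137 ✓
Type=915: 1 row → City = 140 ✓
Type=902: 1 row → City = 135 ✓
The only Type value with inconsistent City is Type=917.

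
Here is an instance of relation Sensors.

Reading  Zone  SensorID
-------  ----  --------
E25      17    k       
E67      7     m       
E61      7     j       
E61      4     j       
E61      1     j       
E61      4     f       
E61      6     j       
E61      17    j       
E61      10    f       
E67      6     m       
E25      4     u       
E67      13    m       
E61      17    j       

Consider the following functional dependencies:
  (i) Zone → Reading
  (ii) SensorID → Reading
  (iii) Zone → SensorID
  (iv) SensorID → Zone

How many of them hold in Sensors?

(i) Zone → Reading: Zone=17: 3 rows → Reading takes values {E25, E61} — violation; Zone=7: 2 rows → Reading takes values {E67, E61} — violation; Zone=4: 3 rows → Reading takes values {E61, E25} — violation; Zone=6: 2 rows → Reading takes values {E61, E67} — violation — fails.
(ii) SensorID → Reading: every LHS value maps to a single RHS value — holds.
(iii) Zone → SensorID: Zone=17: 3 rows → SensorID takes values {k, j} — violation; Zone=7: 2 rows → SensorID takes values {m, j} — violation; Zone=4: 3 rows → SensorID takes values {j, f, u} — violation; Zone=6: 2 rows → SensorID takes values {j, m} — violation — fails.
(iv) SensorID → Zone: SensorID=m: 3 rows → Zone takes values {7, 6, 13} — violation; SensorID=j: 6 rows → Zone takes values {7, 4, 1, 6, 17} — violation; SensorID=f: 2 rows → Zone takes values {4, 10} — violation — fails.
1 of the 4 dependencies holds.

1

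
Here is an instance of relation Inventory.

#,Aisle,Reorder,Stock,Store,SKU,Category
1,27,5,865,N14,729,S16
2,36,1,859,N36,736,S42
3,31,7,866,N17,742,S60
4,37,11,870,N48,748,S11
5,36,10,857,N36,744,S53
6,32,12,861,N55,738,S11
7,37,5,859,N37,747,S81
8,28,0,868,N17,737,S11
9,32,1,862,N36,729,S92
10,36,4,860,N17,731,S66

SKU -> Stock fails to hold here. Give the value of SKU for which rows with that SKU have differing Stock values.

SKU=729: rows 1, 9 → Stock takes values {865, 862} — violation
SKU=736: row 2 → Stock = 859 ✓
SKU=742: row 3 → Stock = 866 ✓
SKU=748: row 4 → Stock = 870 ✓
SKU=744: row 5 → Stock = 857 ✓
SKU=738: row 6 → Stock = 861 ✓
SKU=747: row 7 → Stock = 859 ✓
SKU=737: row 8 → Stock = 868 ✓
SKU=731: row 10 → Stock = 860 ✓
The only SKU value with inconsistent Stock is SKU=729.

729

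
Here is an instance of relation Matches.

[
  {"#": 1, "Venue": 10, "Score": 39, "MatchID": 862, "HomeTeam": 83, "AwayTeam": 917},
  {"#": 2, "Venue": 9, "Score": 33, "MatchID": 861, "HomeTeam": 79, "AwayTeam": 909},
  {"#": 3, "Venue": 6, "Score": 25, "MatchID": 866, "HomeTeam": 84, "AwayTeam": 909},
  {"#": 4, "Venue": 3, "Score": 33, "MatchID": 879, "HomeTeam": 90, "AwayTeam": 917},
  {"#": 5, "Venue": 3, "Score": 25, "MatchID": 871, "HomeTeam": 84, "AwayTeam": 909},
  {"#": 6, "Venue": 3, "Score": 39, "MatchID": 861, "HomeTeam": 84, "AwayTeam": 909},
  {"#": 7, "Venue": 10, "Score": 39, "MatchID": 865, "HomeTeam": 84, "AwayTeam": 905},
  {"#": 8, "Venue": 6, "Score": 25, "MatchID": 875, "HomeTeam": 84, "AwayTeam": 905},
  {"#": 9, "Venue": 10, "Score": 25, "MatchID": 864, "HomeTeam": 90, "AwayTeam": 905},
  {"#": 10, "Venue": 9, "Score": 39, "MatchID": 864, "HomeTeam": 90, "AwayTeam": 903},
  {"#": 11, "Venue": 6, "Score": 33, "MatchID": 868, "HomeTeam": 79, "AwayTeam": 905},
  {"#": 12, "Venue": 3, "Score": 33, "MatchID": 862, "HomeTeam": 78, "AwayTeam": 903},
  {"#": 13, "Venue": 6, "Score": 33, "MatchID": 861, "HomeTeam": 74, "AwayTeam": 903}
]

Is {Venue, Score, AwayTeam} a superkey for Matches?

Yes

All 13 rows have distinct {Venue, Score, AwayTeam} values, so {Venue, Score, AwayTeam} → (all attributes) holds and {Venue, Score, AwayTeam} is a superkey.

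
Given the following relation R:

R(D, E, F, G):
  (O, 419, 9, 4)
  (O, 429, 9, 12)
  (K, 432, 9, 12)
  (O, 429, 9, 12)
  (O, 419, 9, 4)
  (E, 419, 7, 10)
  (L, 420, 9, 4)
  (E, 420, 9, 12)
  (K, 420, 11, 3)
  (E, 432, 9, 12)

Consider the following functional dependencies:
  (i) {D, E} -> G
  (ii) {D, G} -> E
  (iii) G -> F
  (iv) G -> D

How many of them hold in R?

2

(i) {D, E} -> G: every LHS value maps to a single RHS value — holds.
(ii) {D, G} -> E: (D=E, G=12): 2 rows → E takes values {420, 432} — violation — fails.
(iii) G -> F: every LHS value maps to a single RHS value — holds.
(iv) G -> D: G=4: 3 rows → D takes values {O, L} — violation; G=12: 5 rows → D takes values {O, K, E} — violation — fails.
2 of the 4 dependencies hold.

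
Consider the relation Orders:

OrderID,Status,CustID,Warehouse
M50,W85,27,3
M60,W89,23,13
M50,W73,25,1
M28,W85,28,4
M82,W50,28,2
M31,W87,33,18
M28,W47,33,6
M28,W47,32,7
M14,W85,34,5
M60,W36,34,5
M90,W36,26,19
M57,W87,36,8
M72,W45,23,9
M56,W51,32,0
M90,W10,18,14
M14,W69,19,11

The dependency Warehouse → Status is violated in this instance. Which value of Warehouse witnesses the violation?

5

Warehouse=3: 1 row → Status = W85 ✓
Warehouse=13: 1 row → Status = W89 ✓
Warehouse=1: 1 row → Status = W73 ✓
Warehouse=4: 1 row → Status = W85 ✓
Warehouse=2: 1 row → Status = W50 ✓
Warehouse=18: 1 row → Status = W87 ✓
Warehouse=6: 1 row → Status = W47 ✓
Warehouse=7: 1 row → Status = W47 ✓
Warehouse=5: 2 rows → Status takes values {W85, W36} — violation
Warehouse=19: 1 row → Status = W36 ✓
Warehouse=8: 1 row → Status = W87 ✓
Warehouse=9: 1 row → Status = W45 ✓
Warehouse=0: 1 row → Status = W51 ✓
Warehouse=14: 1 row → Status = W10 ✓
Warehouse=11: 1 row → Status = W69 ✓
The only Warehouse value with inconsistent Status is Warehouse=5.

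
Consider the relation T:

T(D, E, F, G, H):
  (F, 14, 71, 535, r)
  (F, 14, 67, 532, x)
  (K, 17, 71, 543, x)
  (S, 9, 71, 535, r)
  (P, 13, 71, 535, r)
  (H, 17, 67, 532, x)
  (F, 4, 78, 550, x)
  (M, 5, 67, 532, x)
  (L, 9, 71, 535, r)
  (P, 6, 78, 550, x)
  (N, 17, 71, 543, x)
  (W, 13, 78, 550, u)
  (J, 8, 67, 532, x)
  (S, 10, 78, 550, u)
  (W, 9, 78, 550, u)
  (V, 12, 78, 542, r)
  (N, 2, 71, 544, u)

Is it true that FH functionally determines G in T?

Yes

(F=71, H=r): 4 rows → G = 535, 535, 535, 535 ✓
(F=67, H=x): 4 rows → G = 532, 532, 532, 532 ✓
(F=71, H=x): 2 rows → G = 543, 543 ✓
(F=78, H=x): 2 rows → G = 550, 550 ✓
(F=78, H=u): 3 rows → G = 550, 550, 550 ✓
(F=78, H=r): 1 row → G = 542 ✓
(F=71, H=u): 1 row → G = 544 ✓
Every FH value is associated with a single G value, so FH → G holds.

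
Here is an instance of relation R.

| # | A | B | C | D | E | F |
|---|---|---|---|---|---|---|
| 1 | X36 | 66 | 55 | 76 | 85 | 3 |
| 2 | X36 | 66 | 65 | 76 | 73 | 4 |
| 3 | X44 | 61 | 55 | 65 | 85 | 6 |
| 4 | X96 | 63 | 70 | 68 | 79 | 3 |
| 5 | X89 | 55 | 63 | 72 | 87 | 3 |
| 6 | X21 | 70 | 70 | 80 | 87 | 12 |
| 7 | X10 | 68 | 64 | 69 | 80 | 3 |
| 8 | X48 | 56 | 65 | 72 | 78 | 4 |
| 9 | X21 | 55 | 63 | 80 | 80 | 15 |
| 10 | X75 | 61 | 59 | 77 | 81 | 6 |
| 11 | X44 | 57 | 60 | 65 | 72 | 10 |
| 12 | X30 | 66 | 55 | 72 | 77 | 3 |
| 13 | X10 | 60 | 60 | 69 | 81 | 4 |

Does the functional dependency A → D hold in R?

Yes

A=X36: rows 1, 2 → D = 76, 76 ✓
A=X44: rows 3, 11 → D = 65, 65 ✓
A=X96: row 4 → D = 68 ✓
A=X89: row 5 → D = 72 ✓
A=X21: rows 6, 9 → D = 80, 80 ✓
A=X10: rows 7, 13 → D = 69, 69 ✓
A=X48: row 8 → D = 72 ✓
A=X75: row 10 → D = 77 ✓
A=X30: row 12 → D = 72 ✓
Every A value is associated with a single D value, so A → D holds.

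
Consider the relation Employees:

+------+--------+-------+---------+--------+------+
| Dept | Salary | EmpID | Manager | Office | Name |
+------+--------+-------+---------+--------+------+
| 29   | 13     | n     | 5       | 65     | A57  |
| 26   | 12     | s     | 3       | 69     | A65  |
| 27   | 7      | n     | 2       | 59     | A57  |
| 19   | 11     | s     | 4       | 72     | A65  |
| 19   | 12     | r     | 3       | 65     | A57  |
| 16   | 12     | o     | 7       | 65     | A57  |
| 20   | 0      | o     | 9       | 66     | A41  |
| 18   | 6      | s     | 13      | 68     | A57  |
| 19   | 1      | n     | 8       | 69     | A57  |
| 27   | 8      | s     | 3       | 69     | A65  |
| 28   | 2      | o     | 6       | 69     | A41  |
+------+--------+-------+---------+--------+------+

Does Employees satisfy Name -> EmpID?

Name=A57: 6 rows → EmpID takes values {n, r, o, s} — violation
Name=A65: 3 rows → EmpID = s, s, s ✓
Name=A41: 2 rows → EmpID = o, o ✓
Two rows agree on Name but differ on EmpID, so Name -> EmpID does not hold.

No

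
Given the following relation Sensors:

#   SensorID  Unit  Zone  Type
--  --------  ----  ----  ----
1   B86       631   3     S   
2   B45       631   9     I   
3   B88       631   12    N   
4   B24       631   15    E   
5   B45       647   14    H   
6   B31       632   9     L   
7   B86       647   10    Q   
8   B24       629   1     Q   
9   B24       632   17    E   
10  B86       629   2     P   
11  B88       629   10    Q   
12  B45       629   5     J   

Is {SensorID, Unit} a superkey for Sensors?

Yes

All 12 rows have distinct {SensorID, Unit} values, so {SensorID, Unit} → (all attributes) holds and {SensorID, Unit} is a superkey.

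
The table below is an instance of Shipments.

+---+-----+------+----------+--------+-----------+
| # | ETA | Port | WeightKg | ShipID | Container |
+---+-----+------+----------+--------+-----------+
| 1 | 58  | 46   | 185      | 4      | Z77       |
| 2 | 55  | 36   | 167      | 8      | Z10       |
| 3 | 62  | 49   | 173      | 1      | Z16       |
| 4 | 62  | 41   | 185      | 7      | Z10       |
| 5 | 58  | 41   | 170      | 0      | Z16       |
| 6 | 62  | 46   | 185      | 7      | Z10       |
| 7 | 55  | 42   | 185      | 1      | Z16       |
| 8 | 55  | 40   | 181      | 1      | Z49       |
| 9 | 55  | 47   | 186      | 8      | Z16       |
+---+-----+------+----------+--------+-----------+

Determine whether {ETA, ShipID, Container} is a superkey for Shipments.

No

Rows 4 and 6 have the same {ETA, ShipID, Container} value (ETA=62, ShipID=7, Container=Z10) but are distinct tuples, so {ETA, ShipID, Container} does not determine every attribute — not a superkey.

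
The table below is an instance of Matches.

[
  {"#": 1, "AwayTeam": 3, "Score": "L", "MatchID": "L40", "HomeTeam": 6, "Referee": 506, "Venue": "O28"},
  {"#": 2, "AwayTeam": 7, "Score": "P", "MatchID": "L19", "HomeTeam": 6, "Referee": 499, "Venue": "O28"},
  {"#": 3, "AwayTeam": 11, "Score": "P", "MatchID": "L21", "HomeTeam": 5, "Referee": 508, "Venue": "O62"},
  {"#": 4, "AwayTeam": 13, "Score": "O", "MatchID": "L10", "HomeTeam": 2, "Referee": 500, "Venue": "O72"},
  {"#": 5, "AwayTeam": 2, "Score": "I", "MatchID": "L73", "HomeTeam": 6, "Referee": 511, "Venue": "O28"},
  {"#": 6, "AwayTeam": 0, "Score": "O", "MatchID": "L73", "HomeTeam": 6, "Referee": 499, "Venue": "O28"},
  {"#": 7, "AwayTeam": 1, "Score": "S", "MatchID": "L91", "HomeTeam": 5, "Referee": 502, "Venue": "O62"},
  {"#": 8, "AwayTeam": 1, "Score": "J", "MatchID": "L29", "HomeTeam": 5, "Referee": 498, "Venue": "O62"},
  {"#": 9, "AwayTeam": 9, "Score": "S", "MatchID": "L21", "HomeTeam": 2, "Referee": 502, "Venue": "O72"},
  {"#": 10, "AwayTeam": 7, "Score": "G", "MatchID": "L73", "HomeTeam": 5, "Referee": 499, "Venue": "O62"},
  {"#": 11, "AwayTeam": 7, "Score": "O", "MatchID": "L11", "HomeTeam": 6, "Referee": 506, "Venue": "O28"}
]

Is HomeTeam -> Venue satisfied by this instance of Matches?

HomeTeam=6: rows 1, 2, 5, 6, 11 → Venue = O28, O28, O28, O28, O28 ✓
HomeTeam=5: rows 3, 7, 8, 10 → Venue = O62, O62, O62, O62 ✓
HomeTeam=2: rows 4, 9 → Venue = O72, O72 ✓
Every HomeTeam value is associated with a single Venue value, so HomeTeam -> Venue holds.

Yes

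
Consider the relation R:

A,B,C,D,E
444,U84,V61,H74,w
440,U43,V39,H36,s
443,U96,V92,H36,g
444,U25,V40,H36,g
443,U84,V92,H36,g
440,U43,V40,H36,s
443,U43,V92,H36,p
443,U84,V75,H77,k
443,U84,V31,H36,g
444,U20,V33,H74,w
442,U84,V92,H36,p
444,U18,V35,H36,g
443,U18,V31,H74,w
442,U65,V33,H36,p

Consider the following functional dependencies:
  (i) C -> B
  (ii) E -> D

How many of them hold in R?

1

(i) C -> B: C=V92: 4 rows → B takes values {U96, U84, U43} — violation; C=V40: 2 rows → B takes values {U25, U43} — violation; C=V31: 2 rows → B takes values {U84, U18} — violation; C=V33: 2 rows → B takes values {U20, U65} — violation — fails.
(ii) E -> D: every LHS value maps to a single RHS value — holds.
1 of the 2 dependencies holds.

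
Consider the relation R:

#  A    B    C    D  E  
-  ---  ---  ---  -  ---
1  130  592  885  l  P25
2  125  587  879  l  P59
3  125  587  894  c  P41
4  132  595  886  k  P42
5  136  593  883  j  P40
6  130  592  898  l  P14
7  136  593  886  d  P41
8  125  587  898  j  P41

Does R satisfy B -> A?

B=592: rows 1, 6 → A = 130, 130 ✓
B=587: rows 2, 3, 8 → A = 125, 125, 125 ✓
B=595: row 4 → A = 132 ✓
B=593: rows 5, 7 → A = 136, 136 ✓
Every B value is associated with a single A value, so B -> A holds.

Yes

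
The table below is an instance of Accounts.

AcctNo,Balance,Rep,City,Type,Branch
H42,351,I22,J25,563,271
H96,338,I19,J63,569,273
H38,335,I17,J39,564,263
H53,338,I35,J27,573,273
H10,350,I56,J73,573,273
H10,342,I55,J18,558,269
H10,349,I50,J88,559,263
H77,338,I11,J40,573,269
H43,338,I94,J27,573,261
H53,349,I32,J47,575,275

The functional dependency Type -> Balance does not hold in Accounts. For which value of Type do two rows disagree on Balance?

573

Type=563: 1 row → Balance = 351 ✓
Type=569: 1 row → Balance = 338 ✓
Type=564: 1 row → Balance = 335 ✓
Type=573: 4 rows → Balance takes values {338, 350} — violation
Type=558: 1 row → Balance = 342 ✓
Type=559: 1 row → Balance = 349 ✓
Type=575: 1 row → Balance = 349 ✓
The only Type value with inconsistent Balance is Type=573.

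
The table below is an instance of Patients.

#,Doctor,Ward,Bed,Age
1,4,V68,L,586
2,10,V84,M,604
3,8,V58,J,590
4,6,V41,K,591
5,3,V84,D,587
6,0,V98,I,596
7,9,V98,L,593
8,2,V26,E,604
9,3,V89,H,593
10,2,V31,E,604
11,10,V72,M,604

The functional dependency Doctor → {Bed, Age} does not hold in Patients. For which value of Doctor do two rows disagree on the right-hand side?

3

Doctor=4: row 1 → {Bed,Age} = (L, 586) ✓
Doctor=10: rows 2, 11 → {Bed,Age} = (M, 604), (M, 604) ✓
Doctor=8: row 3 → {Bed,Age} = (J, 590) ✓
Doctor=6: row 4 → {Bed,Age} = (K, 591) ✓
Doctor=3: rows 5, 9 → {Bed,Age} takes values {(D, 587), (H, 593)} — violation
Doctor=0: row 6 → {Bed,Age} = (I, 596) ✓
Doctor=9: row 7 → {Bed,Age} = (L, 593) ✓
Doctor=2: rows 8, 10 → {Bed,Age} = (E, 604), (E, 604) ✓
The only Doctor value with inconsistent RHS is Doctor=3.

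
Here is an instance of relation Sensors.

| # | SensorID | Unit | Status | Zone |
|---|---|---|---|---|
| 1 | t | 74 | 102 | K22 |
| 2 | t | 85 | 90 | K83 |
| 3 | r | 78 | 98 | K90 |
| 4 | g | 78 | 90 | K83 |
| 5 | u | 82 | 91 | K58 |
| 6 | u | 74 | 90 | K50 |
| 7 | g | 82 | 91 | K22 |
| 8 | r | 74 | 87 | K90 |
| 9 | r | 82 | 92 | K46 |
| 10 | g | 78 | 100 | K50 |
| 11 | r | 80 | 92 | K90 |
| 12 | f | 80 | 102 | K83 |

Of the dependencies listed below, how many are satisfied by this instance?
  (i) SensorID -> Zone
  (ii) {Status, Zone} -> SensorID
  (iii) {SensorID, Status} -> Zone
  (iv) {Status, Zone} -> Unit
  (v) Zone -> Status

(i) SensorID -> Zone: SensorID=t: rows 1, 2 → Zone takes values {K22, K83} — violation; SensorID=r: rows 3, 8, 9, 11 → Zone takes values {K90, K46} — violation; SensorID=g: rows 4, 7, 10 → Zone takes values {K83, K22, K50} — violation; SensorID=u: rows 5, 6 → Zone takes values {K58, K50} — violation — fails.
(ii) {Status, Zone} -> SensorID: (Status=90, Zone=K83): rows 2, 4 → SensorID takes values {t, g} — violation — fails.
(iii) {SensorID, Status} -> Zone: (SensorID=r, Status=92): rows 9, 11 → Zone takes values {K46, K90} — violation — fails.
(iv) {Status, Zone} -> Unit: (Status=90, Zone=K83): rows 2, 4 → Unit takes values {85, 78} — violation — fails.
(v) Zone -> Status: Zone=K22: rows 1, 7 → Status takes values {102, 91} — violation; Zone=K83: rows 2, 4, 12 → Status takes values {90, 102} — violation; Zone=K90: rows 3, 8, 11 → Status takes values {98, 87, 92} — violation; Zone=K50: rows 6, 10 → Status takes values {90, 100} — violation — fails.
None of the 5 dependencies hold.

0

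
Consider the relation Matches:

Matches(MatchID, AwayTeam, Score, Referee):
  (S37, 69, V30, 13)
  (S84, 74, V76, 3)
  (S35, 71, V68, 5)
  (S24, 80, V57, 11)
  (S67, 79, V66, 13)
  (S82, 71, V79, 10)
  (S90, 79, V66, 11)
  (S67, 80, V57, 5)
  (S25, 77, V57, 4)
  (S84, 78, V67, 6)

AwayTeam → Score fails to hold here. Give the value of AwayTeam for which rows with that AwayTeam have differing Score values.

71

AwayTeam=69: 1 row → Score = V30 ✓
AwayTeam=74: 1 row → Score = V76 ✓
AwayTeam=71: 2 rows → Score takes values {V68, V79} — violation
AwayTeam=80: 2 rows → Score = V57, V57 ✓
AwayTeam=79: 2 rows → Score = V66, V66 ✓
AwayTeam=77: 1 row → Score = V57 ✓
AwayTeam=78: 1 row → Score = V67 ✓
The only AwayTeam value with inconsistent Score is AwayTeam=71.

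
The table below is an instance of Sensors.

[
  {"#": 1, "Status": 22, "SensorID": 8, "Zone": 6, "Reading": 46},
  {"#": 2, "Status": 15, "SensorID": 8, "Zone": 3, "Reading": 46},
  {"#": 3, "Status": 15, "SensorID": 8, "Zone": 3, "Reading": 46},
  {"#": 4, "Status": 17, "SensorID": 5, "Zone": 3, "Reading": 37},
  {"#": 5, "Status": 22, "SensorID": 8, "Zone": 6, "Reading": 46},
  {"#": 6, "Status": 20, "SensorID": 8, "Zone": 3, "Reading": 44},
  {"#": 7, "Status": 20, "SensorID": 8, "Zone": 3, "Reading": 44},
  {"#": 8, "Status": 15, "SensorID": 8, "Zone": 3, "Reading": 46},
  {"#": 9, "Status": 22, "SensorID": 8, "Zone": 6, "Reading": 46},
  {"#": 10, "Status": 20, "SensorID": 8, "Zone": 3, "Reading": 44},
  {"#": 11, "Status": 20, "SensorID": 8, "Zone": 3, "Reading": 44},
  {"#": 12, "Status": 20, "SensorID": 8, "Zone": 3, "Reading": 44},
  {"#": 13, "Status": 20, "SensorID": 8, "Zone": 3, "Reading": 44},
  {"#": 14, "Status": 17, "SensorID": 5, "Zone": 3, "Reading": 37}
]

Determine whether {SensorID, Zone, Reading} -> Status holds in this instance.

Yes

(SensorID=8, Zone=6, Reading=46): rows 1, 5, 9 → Status = 22, 22, 22 ✓
(SensorID=8, Zone=3, Reading=46): rows 2, 3, 8 → Status = 15, 15, 15 ✓
(SensorID=5, Zone=3, Reading=37): rows 4, 14 → Status = 17, 17 ✓
(SensorID=8, Zone=3, Reading=44): rows 6, 7, 10, 11, 12, 13 → Status = 20, 20, 20, 20, 20, 20 ✓
Every {SensorID, Zone, Reading} value is associated with a single Status value, so {SensorID, Zone, Reading} -> Status holds.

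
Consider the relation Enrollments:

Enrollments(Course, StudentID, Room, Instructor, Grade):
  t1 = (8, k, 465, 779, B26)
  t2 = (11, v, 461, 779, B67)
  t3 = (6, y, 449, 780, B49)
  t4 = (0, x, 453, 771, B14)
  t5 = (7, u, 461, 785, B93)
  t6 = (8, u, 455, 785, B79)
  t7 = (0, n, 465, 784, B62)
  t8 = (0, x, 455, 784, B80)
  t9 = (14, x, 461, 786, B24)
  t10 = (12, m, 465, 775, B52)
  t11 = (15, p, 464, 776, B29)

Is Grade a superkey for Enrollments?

Yes

All 11 rows have distinct Grade values, so Grade → (all attributes) holds and Grade is a superkey.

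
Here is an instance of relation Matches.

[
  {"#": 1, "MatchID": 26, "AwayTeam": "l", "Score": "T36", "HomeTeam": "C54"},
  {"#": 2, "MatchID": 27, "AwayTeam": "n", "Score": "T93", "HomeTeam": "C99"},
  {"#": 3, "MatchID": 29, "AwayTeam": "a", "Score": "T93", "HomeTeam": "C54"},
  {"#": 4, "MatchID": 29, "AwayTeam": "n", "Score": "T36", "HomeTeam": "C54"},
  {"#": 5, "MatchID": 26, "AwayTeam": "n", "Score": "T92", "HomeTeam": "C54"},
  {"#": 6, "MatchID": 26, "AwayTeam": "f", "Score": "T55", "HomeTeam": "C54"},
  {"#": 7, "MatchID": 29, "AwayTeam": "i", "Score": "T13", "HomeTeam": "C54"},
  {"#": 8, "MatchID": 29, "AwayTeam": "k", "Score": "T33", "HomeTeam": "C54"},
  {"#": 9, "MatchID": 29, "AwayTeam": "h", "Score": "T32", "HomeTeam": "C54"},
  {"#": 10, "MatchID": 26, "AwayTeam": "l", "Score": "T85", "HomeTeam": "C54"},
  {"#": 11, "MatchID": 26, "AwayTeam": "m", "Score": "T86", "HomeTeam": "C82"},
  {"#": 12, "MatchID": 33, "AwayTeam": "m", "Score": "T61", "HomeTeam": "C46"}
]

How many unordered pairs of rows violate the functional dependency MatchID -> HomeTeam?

MatchID=26: violating pairs (1,11), (5,11), (6,11), (10,11) — 4 pairs.
MatchID=29: all 5 rows agree on HomeTeam — 0 pairs.

4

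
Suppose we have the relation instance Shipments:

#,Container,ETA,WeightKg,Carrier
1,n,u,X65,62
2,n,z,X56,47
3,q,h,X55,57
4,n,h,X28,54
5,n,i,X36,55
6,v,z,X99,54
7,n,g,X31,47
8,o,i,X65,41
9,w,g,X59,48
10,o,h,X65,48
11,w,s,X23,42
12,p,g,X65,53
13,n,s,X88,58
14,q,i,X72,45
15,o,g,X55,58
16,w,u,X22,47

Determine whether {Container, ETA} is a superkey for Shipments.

All 16 rows have distinct {Container, ETA} values, so {Container, ETA} → (all attributes) holds and {Container, ETA} is a superkey.

Yes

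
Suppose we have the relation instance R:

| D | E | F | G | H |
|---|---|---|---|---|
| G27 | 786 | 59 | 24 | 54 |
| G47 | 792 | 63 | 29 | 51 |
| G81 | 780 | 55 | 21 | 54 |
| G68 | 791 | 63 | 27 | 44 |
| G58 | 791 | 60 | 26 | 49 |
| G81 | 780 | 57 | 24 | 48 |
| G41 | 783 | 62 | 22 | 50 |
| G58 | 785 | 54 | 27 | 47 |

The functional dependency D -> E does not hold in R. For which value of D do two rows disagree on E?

G58

D=G27: 1 row → E = 786 ✓
D=G47: 1 row → E = 792 ✓
D=G81: 2 rows → E = 780, 780 ✓
D=G68: 1 row → E = 791 ✓
D=G58: 2 rows → E takes values {791, 785} — violation
D=G41: 1 row → E = 783 ✓
The only D value with inconsistent E is D=G58.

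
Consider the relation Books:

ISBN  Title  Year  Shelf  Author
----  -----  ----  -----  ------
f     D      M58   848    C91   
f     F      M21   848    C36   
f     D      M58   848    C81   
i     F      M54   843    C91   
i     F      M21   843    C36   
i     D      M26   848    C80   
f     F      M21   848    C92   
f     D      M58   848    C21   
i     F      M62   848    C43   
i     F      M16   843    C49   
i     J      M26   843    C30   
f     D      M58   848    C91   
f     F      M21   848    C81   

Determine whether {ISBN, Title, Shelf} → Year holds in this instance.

No

(ISBN=f, Title=D, Shelf=848): 4 rows → Year = M58, M58, M58, M58 ✓
(ISBN=f, Title=F, Shelf=848): 3 rows → Year = M21, M21, M21 ✓
(ISBN=i, Title=F, Shelf=843): 3 rows → Year takes values {M54, M21, M16} — violation
(ISBN=i, Title=D, Shelf=848): 1 row → Year = M26 ✓
(ISBN=i, Title=F, Shelf=848): 1 row → Year = M62 ✓
(ISBN=i, Title=J, Shelf=843): 1 row → Year = M26 ✓
Two rows agree on {ISBN, Title, Shelf} but differ on Year, so {ISBN, Title, Shelf} → Year does not hold.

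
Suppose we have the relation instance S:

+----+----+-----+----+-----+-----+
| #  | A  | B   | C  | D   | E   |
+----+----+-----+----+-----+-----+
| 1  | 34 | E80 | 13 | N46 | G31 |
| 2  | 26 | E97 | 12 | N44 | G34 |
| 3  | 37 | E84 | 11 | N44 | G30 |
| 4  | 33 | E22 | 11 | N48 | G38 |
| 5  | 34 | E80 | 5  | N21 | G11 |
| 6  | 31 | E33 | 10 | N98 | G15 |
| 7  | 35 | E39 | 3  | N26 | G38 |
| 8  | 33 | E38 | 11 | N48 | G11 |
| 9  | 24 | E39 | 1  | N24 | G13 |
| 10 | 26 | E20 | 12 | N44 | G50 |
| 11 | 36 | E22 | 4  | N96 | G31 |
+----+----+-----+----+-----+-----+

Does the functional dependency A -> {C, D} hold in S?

A=34: rows 1, 5 → {C,D} takes values {(13, N46), (5, N21)} — violation
A=26: rows 2, 10 → {C,D} = (12, N44), (12, N44) ✓
A=37: row 3 → {C,D} = (11, N44) ✓
A=33: rows 4, 8 → {C,D} = (11, N48), (11, N48) ✓
A=31: row 6 → {C,D} = (10, N98) ✓
A=35: row 7 → {C,D} = (3, N26) ✓
A=24: row 9 → {C,D} = (1, N24) ✓
A=36: row 11 → {C,D} = (4, N96) ✓
Two rows agree on A but differ on {C, D}, so A -> {C, D} does not hold.

No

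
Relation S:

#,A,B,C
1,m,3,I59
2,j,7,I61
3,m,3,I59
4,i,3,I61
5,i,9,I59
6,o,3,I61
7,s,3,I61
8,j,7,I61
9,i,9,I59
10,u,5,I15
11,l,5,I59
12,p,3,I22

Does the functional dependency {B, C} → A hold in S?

No

(B=3, C=I59): rows 1, 3 → A = m, m ✓
(B=7, C=I61): rows 2, 8 → A = j, j ✓
(B=3, C=I61): rows 4, 6, 7 → A takes values {i, o, s} — violation
(B=9, C=I59): rows 5, 9 → A = i, i ✓
(B=5, C=I15): row 10 → A = u ✓
(B=5, C=I59): row 11 → A = l ✓
(B=3, C=I22): row 12 → A = p ✓
Two rows agree on {B, C} but differ on A, so {B, C} → A does not hold.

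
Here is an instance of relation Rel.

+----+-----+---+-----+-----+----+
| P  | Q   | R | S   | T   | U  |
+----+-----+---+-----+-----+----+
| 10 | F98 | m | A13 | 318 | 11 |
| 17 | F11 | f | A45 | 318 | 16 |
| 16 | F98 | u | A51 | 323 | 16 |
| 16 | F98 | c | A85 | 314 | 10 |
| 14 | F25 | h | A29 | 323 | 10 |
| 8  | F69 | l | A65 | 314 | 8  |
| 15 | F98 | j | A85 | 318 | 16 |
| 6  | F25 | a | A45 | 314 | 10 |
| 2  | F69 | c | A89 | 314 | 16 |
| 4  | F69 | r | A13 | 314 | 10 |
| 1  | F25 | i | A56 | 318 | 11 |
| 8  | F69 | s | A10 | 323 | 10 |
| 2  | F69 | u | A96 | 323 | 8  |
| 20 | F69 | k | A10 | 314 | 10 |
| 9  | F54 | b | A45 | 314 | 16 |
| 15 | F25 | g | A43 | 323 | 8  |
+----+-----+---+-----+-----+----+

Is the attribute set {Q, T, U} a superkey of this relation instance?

No

Two distinct rows share (Q=F69, T=314, U=10), so {Q, T, U} does not determine every attribute — not a superkey.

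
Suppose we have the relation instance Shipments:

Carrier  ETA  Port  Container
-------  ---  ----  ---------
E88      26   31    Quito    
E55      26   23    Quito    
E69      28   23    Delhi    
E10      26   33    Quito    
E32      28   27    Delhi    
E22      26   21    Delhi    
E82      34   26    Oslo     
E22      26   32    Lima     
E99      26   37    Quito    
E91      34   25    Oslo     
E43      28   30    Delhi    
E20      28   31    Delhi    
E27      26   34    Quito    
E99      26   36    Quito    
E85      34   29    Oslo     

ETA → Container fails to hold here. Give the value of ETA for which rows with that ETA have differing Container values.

ETA=26: 8 rows → Container takes values {Quito, Delhi, Lima} — violation
ETA=28: 4 rows → Container = Delhi, Delhi, Delhi, Delhi ✓
ETA=34: 3 rows → Container = Oslo, Oslo, Oslo ✓
The only ETA value with inconsistent Container is ETA=26.

26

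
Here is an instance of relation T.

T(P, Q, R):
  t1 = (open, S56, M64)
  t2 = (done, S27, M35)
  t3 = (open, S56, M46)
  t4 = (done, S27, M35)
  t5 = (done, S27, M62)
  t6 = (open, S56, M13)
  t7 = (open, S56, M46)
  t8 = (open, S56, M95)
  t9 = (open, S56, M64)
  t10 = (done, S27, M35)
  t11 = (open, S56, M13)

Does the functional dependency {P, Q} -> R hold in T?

No

(P=open, Q=S56): rows 1, 3, 6, 7, 8, 9, 11 → R takes values {M64, M46, M13, M95} — violation
(P=done, Q=S27): rows 2, 4, 5, 10 → R takes values {M35, M62} — violation
Two rows agree on {P, Q} but differ on R, so {P, Q} -> R does not hold.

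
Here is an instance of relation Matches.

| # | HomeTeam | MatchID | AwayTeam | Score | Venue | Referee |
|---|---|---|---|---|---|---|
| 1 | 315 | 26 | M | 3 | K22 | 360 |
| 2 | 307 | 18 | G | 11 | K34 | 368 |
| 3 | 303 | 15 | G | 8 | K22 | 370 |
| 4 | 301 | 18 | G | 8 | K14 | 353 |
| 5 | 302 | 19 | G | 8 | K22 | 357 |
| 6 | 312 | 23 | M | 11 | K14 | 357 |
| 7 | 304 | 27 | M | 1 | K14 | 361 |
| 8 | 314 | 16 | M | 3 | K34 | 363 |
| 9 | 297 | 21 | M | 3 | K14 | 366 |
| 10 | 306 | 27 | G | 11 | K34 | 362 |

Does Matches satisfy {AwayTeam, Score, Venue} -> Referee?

(AwayTeam=M, Score=3, Venue=K22): row 1 → Referee = 360 ✓
(AwayTeam=G, Score=11, Venue=K34): rows 2, 10 → Referee takes values {368, 362} — violation
(AwayTeam=G, Score=8, Venue=K22): rows 3, 5 → Referee takes values {370, 357} — violation
(AwayTeam=G, Score=8, Venue=K14): row 4 → Referee = 353 ✓
(AwayTeam=M, Score=11, Venue=K14): row 6 → Referee = 357 ✓
(AwayTeam=M, Score=1, Venue=K14): row 7 → Referee = 361 ✓
(AwayTeam=M, Score=3, Venue=K34): row 8 → Referee = 363 ✓
(AwayTeam=M, Score=3, Venue=K14): row 9 → Referee = 366 ✓
Two rows agree on {AwayTeam, Score, Venue} but differ on Referee, so {AwayTeam, Score, Venue} -> Referee does not hold.

No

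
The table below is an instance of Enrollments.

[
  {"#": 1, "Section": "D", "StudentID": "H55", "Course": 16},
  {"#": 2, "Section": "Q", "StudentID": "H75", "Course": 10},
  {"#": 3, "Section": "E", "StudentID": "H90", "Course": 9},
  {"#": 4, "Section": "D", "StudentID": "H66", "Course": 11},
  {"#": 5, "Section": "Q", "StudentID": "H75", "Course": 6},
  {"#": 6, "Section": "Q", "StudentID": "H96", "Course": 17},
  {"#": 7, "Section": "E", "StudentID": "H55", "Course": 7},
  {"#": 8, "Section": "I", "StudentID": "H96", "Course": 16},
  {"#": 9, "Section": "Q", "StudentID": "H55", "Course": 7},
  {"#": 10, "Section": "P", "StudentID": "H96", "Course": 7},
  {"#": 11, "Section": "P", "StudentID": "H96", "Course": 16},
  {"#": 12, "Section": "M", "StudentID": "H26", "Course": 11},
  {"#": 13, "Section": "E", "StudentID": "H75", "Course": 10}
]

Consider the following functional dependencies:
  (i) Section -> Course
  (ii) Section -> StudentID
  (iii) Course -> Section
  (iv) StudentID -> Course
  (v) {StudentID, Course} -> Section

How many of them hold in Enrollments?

(i) Section -> Course: Section=D: rows 1, 4 → Course takes values {16, 11} — violation; Section=Q: rows 2, 5, 6, 9 → Course takes values {10, 6, 17, 7} — violation; Section=E: rows 3, 7, 13 → Course takes values {9, 7, 10} — violation; Section=P: rows 10, 11 → Course takes values {7, 16} — violation — fails.
(ii) Section -> StudentID: Section=D: rows 1, 4 → StudentID takes values {H55, H66} — violation; Section=Q: rows 2, 5, 6, 9 → StudentID takes values {H75, H96, H55} — violation; Section=E: rows 3, 7, 13 → StudentID takes values {H90, H55, H75} — violation — fails.
(iii) Course -> Section: Course=16: rows 1, 8, 11 → Section takes values {D, I, P} — violation; Course=10: rows 2, 13 → Section takes values {Q, E} — violation; Course=11: rows 4, 12 → Section takes values {D, M} — violation; Course=7: rows 7, 9, 10 → Section takes values {E, Q, P} — violation — fails.
(iv) StudentID -> Course: StudentID=H55: rows 1, 7, 9 → Course takes values {16, 7} — violation; StudentID=H75: rows 2, 5, 13 → Course takes values {10, 6} — violation; StudentID=H96: rows 6, 8, 10, 11 → Course takes values {17, 16, 7} — violation — fails.
(v) {StudentID, Course} -> Section: (StudentID=H75, Course=10): rows 2, 13 → Section takes values {Q, E} — violation; (StudentID=H55, Course=7): rows 7, 9 → Section takes values {E, Q} — violation; (StudentID=H96, Course=16): rows 8, 11 → Section takes values {I, P} — violation — fails.
None of the 5 dependencies hold.

0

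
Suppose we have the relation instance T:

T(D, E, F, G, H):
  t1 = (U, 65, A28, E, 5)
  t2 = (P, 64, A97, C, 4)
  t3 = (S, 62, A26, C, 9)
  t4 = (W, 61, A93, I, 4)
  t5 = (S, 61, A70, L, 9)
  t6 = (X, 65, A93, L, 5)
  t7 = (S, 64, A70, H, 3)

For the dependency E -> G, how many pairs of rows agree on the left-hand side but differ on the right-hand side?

E=65: violating pairs (1,6) — 1 pair.
E=64: violating pairs (2,7) — 1 pair.
E=61: violating pairs (4,5) — 1 pair.

3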